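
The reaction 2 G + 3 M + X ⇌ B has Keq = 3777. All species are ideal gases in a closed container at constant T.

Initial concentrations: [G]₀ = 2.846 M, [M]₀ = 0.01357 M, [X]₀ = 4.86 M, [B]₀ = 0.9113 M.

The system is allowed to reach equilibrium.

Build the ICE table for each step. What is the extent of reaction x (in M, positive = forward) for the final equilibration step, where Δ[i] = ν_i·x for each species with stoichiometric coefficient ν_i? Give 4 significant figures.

x = -0.001568 M

Q₀ = 9264 vs Keq = 3777 ⇒ Q>K, reverse
Step 1:
                    G           M           X           B
  Initial       2.846     0.01357        4.86      0.9113
  Change     0.003137    0.004705    0.001568   -0.001568
  Equil         2.849     0.01827       4.862      0.9097
  solve Keq expr → x = -0.001568; check Q = 3777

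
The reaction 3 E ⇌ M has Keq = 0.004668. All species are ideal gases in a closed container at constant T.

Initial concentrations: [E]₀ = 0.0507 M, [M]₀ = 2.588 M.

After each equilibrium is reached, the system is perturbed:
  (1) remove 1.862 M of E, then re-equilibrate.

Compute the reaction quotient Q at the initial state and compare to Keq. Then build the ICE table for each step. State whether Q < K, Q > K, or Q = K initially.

Q₀ = 1.9858e+04; Q > K (proceeds reverse)

Q₀ = 1.9858e+04 vs Keq = 0.004668 ⇒ Q>K, reverse
Step 1:
                    E           M
  I            0.0507       2.588
  C             5.443      -1.814
  E             5.493      0.7738
  solve Keq expr → x = -1.814; check Q = 0.004668
Then remove 1.862 M of E.
Step 2:
                    E           M
  I             3.631      0.7738
  C            0.9632     -0.3211
  E             4.594      0.4527
  solve Keq expr → x = -0.3211; check Q = 0.004668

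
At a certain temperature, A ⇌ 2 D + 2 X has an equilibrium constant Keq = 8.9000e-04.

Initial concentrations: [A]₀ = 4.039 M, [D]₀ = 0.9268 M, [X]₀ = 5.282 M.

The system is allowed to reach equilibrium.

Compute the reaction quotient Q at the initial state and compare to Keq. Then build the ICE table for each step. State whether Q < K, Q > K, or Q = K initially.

Q₀ = 5.933; Q > K (proceeds reverse)

Q₀ = 5.933 vs Keq = 8.9000e-04 ⇒ Q>K, reverse
Step 1:
                  A         D         X
  Initial     4.039    0.9268     5.282
  Change     0.4562   -0.9123   -0.9123
  Equil       4.495   0.01447      4.37
  solve Keq expr → x = -0.4562; check Q = 8.9000e-04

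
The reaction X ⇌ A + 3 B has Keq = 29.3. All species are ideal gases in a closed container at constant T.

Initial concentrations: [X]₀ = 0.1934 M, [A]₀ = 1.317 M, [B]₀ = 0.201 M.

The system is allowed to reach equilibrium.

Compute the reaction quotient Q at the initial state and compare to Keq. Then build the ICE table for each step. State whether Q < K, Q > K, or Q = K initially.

Q₀ = 0.0553 vs Keq = 29.3 ⇒ Q<K, forward
Step 1:
                  X         A         B
  init       0.1934     1.317     0.201
  Δ         -0.1741    0.1741    0.5224
  eq        0.01927     1.491    0.7234
  solve Keq expr → x = 0.1741; check Q = 29.3

Q₀ = 0.0553; Q < K (proceeds forward)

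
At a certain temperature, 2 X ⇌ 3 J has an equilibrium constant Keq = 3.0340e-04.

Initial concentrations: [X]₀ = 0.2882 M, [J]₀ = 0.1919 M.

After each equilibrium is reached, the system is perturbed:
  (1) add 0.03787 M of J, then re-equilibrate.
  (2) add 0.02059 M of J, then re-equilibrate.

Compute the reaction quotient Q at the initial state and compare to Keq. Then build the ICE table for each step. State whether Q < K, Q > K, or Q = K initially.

Q₀ = 0.08508 vs Keq = 3.0340e-04 ⇒ Q>K, reverse
Step 1:
                  X         J
  init       0.2882    0.1919
  Δ          0.1039   -0.1559
  eq         0.3921     0.036
  solve Keq expr → x = -0.05197; check Q = 3.0340e-04
Then add 0.03787 M of J.
Step 2:
                  X         J
  init       0.3921   0.07387
  Δ         0.02427   -0.0364
  eq         0.4164   0.03747
  solve Keq expr → x = -0.01213; check Q = 3.0340e-04
Then add 0.02059 M of J.
Step 3:
                  X         J
  init       0.4164   0.05806
  Δ          0.0132   -0.0198
  eq         0.4296   0.03826
  solve Keq expr → x = -0.006601; check Q = 3.0340e-04

Q₀ = 0.08508; Q > K (proceeds reverse)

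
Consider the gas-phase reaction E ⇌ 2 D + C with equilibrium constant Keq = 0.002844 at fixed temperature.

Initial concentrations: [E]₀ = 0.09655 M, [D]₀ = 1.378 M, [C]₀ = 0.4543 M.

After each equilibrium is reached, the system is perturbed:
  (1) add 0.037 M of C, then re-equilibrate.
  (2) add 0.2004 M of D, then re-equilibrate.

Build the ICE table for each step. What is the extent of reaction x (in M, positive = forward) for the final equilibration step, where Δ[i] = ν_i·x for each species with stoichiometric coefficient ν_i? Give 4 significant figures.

x = -0.005036 M

Q₀ = 8.935 vs Keq = 0.002844 ⇒ Q>K, reverse
Step 1:
                  E         D         C
  Initial   0.09655     1.378    0.4543
  Change     0.4477   -0.8953   -0.4477
  Equil      0.5442    0.4827  0.006643
  solve Keq expr → x = -0.4477; check Q = 0.002844
Then add 0.037 M of C.
Step 2:
                  E         D         C
  Initial    0.5442    0.4827   0.04364
  Change    0.03407  -0.06815  -0.03407
  Equil      0.5783    0.4145   0.00957
  solve Keq expr → x = -0.03407; check Q = 0.002844
Then add 0.2004 M of D.
Step 3:
                  E         D         C
  Initial    0.5783    0.6149   0.00957
  Change   0.005036  -0.01007 -0.005036
  Equil      0.5833    0.6049  0.004534
  solve Keq expr → x = -0.005036; check Q = 0.002844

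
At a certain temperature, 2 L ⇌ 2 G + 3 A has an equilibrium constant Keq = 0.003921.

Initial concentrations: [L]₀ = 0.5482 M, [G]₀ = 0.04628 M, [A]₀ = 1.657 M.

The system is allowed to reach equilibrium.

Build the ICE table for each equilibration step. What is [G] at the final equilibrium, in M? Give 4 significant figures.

Q₀ = 0.03242 vs Keq = 0.003921 ⇒ Q>K, reverse
Step 1:
                   L          G          A
  I           0.5482    0.04628      1.657
  C          0.02866   -0.02866     -0.043
  E           0.5769    0.01762      1.614
  solve Keq expr → x = -0.01433; check Q = 0.003921

[G]_eq = 0.01762 M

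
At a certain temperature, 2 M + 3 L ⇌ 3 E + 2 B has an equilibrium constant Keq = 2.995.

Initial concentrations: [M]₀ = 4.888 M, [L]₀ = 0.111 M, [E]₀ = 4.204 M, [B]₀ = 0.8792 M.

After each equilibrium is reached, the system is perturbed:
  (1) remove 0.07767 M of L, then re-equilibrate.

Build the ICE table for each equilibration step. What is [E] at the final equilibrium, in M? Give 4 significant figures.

Q₀ = 1758 vs Keq = 2.995 ⇒ Q>K, reverse
Step 1:
                  M         L         E         B
  I           4.888     0.111     4.204    0.8792
  C          0.3171    0.4756   -0.4756   -0.3171
  E           5.205    0.5866     3.728    0.5621
  solve Keq expr → x = -0.1585; check Q = 2.995
Then remove 0.07767 M of L.
Step 2:
                  M         L         E         B
  I           5.205    0.5089     3.728    0.5621
  C         0.03106   0.04659  -0.04659  -0.03106
  E           5.236    0.5555     3.682    0.5311
  solve Keq expr → x = -0.01553; check Q = 2.995

[E]_eq = 3.682 M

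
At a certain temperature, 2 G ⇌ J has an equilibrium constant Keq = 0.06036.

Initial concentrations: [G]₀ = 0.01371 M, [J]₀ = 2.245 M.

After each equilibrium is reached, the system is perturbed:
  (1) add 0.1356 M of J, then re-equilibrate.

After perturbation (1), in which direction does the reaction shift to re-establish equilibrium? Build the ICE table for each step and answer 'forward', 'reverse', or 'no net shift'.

Q₀ = 1.1944e+04 vs Keq = 0.06036 ⇒ Q>K, reverse
Step 1:
                    G           J
  Initial     0.01371       2.245
  Change        3.224      -1.612
  Equil         3.238      0.6329
  solve Keq expr → x = -1.612; check Q = 0.06036
Then add 0.1356 M of J.
Step 2:
                    G           J
  Initial       3.238      0.7685
  Change       0.1507    -0.07533
  Equil         3.389      0.6931
  solve Keq expr → x = -0.07533; check Q = 0.06036

Direction: reverse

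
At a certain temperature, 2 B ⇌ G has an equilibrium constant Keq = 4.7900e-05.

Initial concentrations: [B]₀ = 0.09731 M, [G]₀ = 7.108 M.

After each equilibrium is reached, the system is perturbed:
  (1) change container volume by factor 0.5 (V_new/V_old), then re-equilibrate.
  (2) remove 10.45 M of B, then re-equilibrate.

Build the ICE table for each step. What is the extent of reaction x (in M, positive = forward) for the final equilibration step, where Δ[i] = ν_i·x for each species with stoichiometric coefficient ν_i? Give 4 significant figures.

x = -0.02327 M

Q₀ = 750.6 vs Keq = 4.7900e-05 ⇒ Q>K, reverse
Step 1:
                    B           G
  init        0.09731       7.108
  Δ              14.2      -7.098
  eq            14.29    0.009786
  solve Keq expr → x = -7.098; check Q = 4.7900e-05
Then change container volume by factor 0.5 (V_new/V_old).
Step 2:
                    B           G
  init          28.59     0.01957
  Δ          -0.03893     0.01947
  eq            28.55     0.03904
  solve Keq expr → x = 0.01947; check Q = 4.7900e-05
Then remove 10.45 M of B.
Step 3:
                    B           G
  init           18.1     0.03904
  Δ           0.04654    -0.02327
  eq            18.15     0.01577
  solve Keq expr → x = -0.02327; check Q = 4.7900e-05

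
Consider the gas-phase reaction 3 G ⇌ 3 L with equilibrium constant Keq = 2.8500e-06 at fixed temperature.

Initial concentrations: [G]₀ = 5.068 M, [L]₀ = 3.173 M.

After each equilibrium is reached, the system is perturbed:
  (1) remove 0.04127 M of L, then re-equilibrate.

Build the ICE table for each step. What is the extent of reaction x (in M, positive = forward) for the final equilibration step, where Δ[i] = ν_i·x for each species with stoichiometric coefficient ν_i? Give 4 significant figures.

Q₀ = 0.2454 vs Keq = 2.8500e-06 ⇒ Q>K, reverse
Step 1:
                    G           L
  Initial       5.068       3.173
  Change        3.058      -3.058
  Equil         8.126      0.1152
  solve Keq expr → x = -1.019; check Q = 2.8500e-06
Then remove 0.04127 M of L.
Step 2:
                    G           L
  Initial       8.126     0.07394
  Change     -0.04069     0.04069
  Equil         8.085      0.1146
  solve Keq expr → x = 0.01356; check Q = 2.8500e-06

x = 0.01356 M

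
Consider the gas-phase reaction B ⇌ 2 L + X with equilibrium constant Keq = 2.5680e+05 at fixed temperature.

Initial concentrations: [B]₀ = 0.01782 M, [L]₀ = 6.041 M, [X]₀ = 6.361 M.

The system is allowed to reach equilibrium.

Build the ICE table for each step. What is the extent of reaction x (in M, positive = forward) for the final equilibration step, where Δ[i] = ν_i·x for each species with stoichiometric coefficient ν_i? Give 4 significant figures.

x = 0.0169 M

Q₀ = 1.3027e+04 vs Keq = 2.5680e+05 ⇒ Q<K, forward
Step 1:
                  B         L         X
  Initial   0.01782     6.041     6.361
  Change    -0.0169   0.03381    0.0169
  Equil   9.1653e-04     6.075     6.378
  solve Keq expr → x = 0.0169; check Q = 2.5680e+05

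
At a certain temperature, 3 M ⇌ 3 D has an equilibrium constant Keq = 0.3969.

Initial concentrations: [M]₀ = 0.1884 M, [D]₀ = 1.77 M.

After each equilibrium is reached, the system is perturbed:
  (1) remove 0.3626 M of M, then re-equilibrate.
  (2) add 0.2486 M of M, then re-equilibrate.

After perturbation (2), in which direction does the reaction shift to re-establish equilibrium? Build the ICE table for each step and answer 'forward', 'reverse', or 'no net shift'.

Direction: forward

Q₀ = 829.2 vs Keq = 0.3969 ⇒ Q>K, reverse
Step 1:
                   M          D
  Initial     0.1884       1.77
  Change      0.9404    -0.9404
  Equil        1.129     0.8296
  solve Keq expr → x = -0.3135; check Q = 0.3969
Then remove 0.3626 M of M.
Step 2:
                   M          D
  Initial     0.7662     0.8296
  Change      0.1536    -0.1536
  Equil       0.9198      0.676
  solve Keq expr → x = -0.0512; check Q = 0.3969
Then add 0.2486 M of M.
Step 3:
                   M          D
  Initial      1.168      0.676
  Change     -0.1053     0.1053
  Equil        1.063     0.7813
  solve Keq expr → x = 0.0351; check Q = 0.3969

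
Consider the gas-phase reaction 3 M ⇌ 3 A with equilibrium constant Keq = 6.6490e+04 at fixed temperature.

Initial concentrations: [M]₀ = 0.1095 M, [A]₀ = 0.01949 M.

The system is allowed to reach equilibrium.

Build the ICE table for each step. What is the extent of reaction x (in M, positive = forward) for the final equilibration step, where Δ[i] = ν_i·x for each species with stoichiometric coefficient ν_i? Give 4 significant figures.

Q₀ = 0.005639 vs Keq = 6.6490e+04 ⇒ Q<K, forward
Step 1:
                    M           A
  I            0.1095     0.01949
  C           -0.1064      0.1064
  E          0.003107      0.1259
  solve Keq expr → x = 0.03546; check Q = 6.6490e+04

x = 0.03546 M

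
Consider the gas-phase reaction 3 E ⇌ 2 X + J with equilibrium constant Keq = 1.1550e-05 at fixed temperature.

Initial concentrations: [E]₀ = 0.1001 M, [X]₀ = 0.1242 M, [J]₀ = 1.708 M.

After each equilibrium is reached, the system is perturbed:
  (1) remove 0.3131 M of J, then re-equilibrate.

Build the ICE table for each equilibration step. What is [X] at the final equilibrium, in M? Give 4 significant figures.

Q₀ = 26.27 vs Keq = 1.1550e-05 ⇒ Q>K, reverse
Step 1:
                   E          X          J
  init        0.1001     0.1242      1.708
  Δ           0.1857    -0.1238    -0.0619
  eq          0.2858 4.0471e-04      1.646
  solve Keq expr → x = -0.0619; check Q = 1.1550e-05
Then remove 0.3131 M of J.
Step 2:
                   E          X          J
  init        0.2858 4.0471e-04      1.333
  Δ       -6.7293e-05 4.4862e-05 2.2431e-05
  eq          0.2857 4.4957e-04      1.333
  solve Keq expr → x = 2.2431e-05; check Q = 1.1550e-05

[X]_eq = 4.4957e-04 M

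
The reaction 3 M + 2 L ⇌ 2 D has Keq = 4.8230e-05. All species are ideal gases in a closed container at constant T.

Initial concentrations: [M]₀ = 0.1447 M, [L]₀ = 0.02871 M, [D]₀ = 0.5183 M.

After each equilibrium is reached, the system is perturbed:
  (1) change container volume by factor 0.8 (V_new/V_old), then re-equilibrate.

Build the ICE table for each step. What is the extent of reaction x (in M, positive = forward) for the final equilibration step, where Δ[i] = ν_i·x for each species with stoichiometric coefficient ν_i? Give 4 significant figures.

Q₀ = 1.0757e+05 vs Keq = 4.8230e-05 ⇒ Q>K, reverse
Step 1:
                    M           L           D
  init         0.1447     0.02871      0.5183
  Δ            0.7725       0.515      -0.515
  eq           0.9172      0.5437    0.003317
  solve Keq expr → x = -0.2575; check Q = 4.8230e-05
Then change container volume by factor 0.8 (V_new/V_old).
Step 2:
                    M           L           D
  init          1.146      0.6796    0.004146
  Δ         -0.002424   -0.001616    0.001616
  eq            1.144       0.678    0.005762
  solve Keq expr → x = 8.0800e-04; check Q = 4.8230e-05

x = 8.0800e-04 M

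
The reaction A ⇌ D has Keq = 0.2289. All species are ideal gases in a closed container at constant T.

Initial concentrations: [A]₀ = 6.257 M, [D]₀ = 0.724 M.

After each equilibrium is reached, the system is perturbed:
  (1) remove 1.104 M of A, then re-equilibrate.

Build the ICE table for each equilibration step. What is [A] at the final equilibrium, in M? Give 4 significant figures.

[A]_eq = 4.782 M

Q₀ = 0.1157 vs Keq = 0.2289 ⇒ Q<K, forward
Step 1:
                   A          D
  init         6.257      0.724
  Δ          -0.5763     0.5763
  eq           5.681        1.3
  solve Keq expr → x = 0.5763; check Q = 0.2289
Then remove 1.104 M of A.
Step 2:
                   A          D
  init         4.577        1.3
  Δ           0.2056    -0.2056
  eq           4.782      1.095
  solve Keq expr → x = -0.2056; check Q = 0.2289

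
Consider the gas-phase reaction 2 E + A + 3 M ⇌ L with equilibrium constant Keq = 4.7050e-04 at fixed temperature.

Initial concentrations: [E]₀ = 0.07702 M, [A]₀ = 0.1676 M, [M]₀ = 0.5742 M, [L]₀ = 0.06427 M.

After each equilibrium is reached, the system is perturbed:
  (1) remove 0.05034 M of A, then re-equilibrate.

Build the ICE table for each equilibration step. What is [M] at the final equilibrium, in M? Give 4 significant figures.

[M]_eq = 0.767 M

Q₀ = 341.5 vs Keq = 4.7050e-04 ⇒ Q>K, reverse
Step 1:
                  E         A         M         L
  init      0.07702    0.1676    0.5742   0.06427
  Δ          0.1285   0.06427    0.1928  -0.06427
  eq         0.2056    0.2319     0.767 2.0799e-06
  solve Keq expr → x = -0.06427; check Q = 4.7050e-04
Then remove 0.05034 M of A.
Step 2:
                  E         A         M         L
  init       0.2056    0.1815     0.767 2.0799e-06
  Δ       9.0309e-07 4.5154e-07 1.3546e-06 -4.5154e-07
  eq         0.2056    0.1815     0.767 1.6284e-06
  solve Keq expr → x = -4.5154e-07; check Q = 4.7050e-04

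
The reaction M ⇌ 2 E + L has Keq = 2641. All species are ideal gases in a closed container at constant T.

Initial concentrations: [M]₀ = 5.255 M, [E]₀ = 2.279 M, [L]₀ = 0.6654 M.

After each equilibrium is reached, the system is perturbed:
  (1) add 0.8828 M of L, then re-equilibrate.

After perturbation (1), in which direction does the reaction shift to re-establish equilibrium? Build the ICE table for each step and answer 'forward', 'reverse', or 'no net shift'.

Direction: reverse

Q₀ = 0.6577 vs Keq = 2641 ⇒ Q<K, forward
Step 1:
                    M           E           L
  init          5.255       2.279      0.6654
  Δ            -4.941       9.882       4.941
  eq            0.314       12.16       5.606
  solve Keq expr → x = 4.941; check Q = 2641
Then add 0.8828 M of L.
Step 2:
                    M           E           L
  init          0.314       12.16       6.489
  Δ            0.0421    -0.08419     -0.0421
  eq            0.356       12.08       6.447
  solve Keq expr → x = -0.0421; check Q = 2641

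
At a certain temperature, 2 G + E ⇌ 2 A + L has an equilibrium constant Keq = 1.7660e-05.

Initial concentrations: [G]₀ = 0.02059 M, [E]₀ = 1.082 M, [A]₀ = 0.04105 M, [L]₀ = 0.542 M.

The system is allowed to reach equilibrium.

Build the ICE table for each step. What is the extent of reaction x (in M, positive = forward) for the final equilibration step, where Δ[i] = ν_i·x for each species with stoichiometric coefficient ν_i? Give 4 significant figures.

Q₀ = 1.991 vs Keq = 1.7660e-05 ⇒ Q>K, reverse
Step 1:
                    G           E           A           L
  init        0.02059       1.082     0.04105       0.542
  Δ           0.04068     0.02034    -0.04068    -0.02034
  eq          0.06127       1.102  3.7426e-04      0.5217
  solve Keq expr → x = -0.02034; check Q = 1.7660e-05

x = -0.02034 M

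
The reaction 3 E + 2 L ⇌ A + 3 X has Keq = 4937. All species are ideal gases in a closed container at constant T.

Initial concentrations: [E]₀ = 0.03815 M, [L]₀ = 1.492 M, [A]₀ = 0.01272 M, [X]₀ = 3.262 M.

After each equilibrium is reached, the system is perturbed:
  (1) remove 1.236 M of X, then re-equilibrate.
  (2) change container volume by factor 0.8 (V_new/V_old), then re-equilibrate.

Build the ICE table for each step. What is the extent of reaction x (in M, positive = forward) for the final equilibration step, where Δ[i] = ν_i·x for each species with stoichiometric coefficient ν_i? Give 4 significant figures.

x = 6.1693e-04 M

Q₀ = 3572 vs Keq = 4937 ⇒ Q<K, forward
Step 1:
                    E           L           A           X
  I           0.03815       1.492     0.01272       3.262
  C         -0.002971   -0.001981  9.9041e-04    0.002971
  E           0.03518        1.49     0.01371       3.265
  solve Keq expr → x = 9.9041e-04; check Q = 4937
Then remove 1.236 M of X.
Step 2:
                    E           L           A           X
  I           0.03518        1.49     0.01371       2.029
  C          -0.01127   -0.007512    0.003756     0.01127
  E           0.02391       1.483     0.01747        2.04
  solve Keq expr → x = 0.003756; check Q = 4937
Then change container volume by factor 0.8 (V_new/V_old).
Step 3:
                    E           L           A           X
  I           0.02989       1.853     0.02183        2.55
  C         -0.001851   -0.001234  6.1693e-04    0.001851
  E           0.02804       1.852     0.02245       2.552
  solve Keq expr → x = 6.1693e-04; check Q = 4937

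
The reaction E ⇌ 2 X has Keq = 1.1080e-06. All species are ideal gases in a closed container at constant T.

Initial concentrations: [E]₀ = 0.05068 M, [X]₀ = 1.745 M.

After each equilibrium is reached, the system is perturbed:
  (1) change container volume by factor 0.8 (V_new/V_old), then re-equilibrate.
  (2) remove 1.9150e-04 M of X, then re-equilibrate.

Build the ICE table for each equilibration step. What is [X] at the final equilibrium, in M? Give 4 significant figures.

Q₀ = 60.08 vs Keq = 1.1080e-06 ⇒ Q>K, reverse
Step 1:
                  E         X
  Initial   0.05068     1.745
  Change      0.872    -1.744
  Equil      0.9227  0.001011
  solve Keq expr → x = -0.872; check Q = 1.1080e-06
Then change container volume by factor 0.8 (V_new/V_old).
Step 2:
                  E         X
  Initial     1.153  0.001264
  Change  6.6699e-05 -1.3340e-04
  Equil       1.153   0.00113
  solve Keq expr → x = -6.6699e-05; check Q = 1.1080e-06
Then remove 1.9150e-04 M of X.
Step 3:
                  E         X
  Initial     1.153 9.3898e-04
  Change  -9.5727e-05 1.9145e-04
  Equil       1.153   0.00113
  solve Keq expr → x = 9.5727e-05; check Q = 1.1080e-06

[X]_eq = 0.00113 M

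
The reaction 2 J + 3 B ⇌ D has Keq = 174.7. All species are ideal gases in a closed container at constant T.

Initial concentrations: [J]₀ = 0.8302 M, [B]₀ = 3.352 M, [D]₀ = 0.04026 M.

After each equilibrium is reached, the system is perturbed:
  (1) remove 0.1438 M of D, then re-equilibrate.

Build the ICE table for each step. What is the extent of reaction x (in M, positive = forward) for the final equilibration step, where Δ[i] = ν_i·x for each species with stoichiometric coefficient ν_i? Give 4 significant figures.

x = 0.001398 M

Q₀ = 0.001551 vs Keq = 174.7 ⇒ Q<K, forward
Step 1:
                    J           B           D
  Initial      0.8302       3.352     0.04026
  Change      -0.8139      -1.221       0.407
  Equil       0.01626       2.131      0.4472
  solve Keq expr → x = 0.407; check Q = 174.7
Then remove 0.1438 M of D.
Step 2:
                    J           B           D
  Initial     0.01626       2.131      0.3034
  Change    -0.002797   -0.004195    0.001398
  Equil       0.01347       2.127      0.3048
  solve Keq expr → x = 0.001398; check Q = 174.7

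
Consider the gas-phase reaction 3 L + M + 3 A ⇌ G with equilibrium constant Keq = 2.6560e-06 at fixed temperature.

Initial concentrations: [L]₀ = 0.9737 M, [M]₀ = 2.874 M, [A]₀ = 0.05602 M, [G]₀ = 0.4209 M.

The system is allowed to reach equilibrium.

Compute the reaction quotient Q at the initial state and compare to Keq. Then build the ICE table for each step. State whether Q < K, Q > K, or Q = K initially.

Q₀ = 902.4; Q > K (proceeds reverse)

Q₀ = 902.4 vs Keq = 2.6560e-06 ⇒ Q>K, reverse
Step 1:
                    L           M           A           G
  Initial      0.9737       2.874     0.05602      0.4209
  Change        1.262      0.4207       1.262     -0.4207
  Equil         2.236       3.295       1.318  2.2392e-04
  solve Keq expr → x = -0.4207; check Q = 2.6560e-06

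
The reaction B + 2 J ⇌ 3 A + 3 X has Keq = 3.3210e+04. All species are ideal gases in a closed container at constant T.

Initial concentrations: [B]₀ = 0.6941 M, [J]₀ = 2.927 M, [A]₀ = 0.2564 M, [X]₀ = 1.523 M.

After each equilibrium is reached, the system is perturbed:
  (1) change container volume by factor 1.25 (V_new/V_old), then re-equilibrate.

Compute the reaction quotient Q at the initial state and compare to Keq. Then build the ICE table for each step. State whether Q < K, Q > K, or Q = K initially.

Q₀ = 0.01001; Q < K (proceeds forward)

Q₀ = 0.01001 vs Keq = 3.3210e+04 ⇒ Q<K, forward
Step 1:
                  B         J         A         X
  Initial    0.6941     2.927    0.2564     1.523
  Change     -0.687    -1.374     2.061     2.061
  Equil     0.00715     1.553     2.317     3.584
  solve Keq expr → x = 0.687; check Q = 3.3210e+04
Then change container volume by factor 1.25 (V_new/V_old).
Step 2:
                  B         J         A         X
  Initial   0.00572     1.242     1.854     2.867
  Change  -0.002701 -0.005403  0.008104  0.008104
  Equil    0.003019     1.237     1.862     2.875
  solve Keq expr → x = 0.002701; check Q = 3.3210e+04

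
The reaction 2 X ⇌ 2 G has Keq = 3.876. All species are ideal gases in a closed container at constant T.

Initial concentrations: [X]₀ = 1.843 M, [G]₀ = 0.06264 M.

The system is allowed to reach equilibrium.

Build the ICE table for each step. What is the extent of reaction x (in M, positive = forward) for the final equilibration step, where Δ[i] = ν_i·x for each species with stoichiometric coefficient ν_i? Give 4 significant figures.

Q₀ = 0.001155 vs Keq = 3.876 ⇒ Q<K, forward
Step 1:
                   X          G
  init         1.843    0.06264
  Δ           -1.201      1.201
  eq          0.6419      1.264
  solve Keq expr → x = 0.6006; check Q = 3.876

x = 0.6006 M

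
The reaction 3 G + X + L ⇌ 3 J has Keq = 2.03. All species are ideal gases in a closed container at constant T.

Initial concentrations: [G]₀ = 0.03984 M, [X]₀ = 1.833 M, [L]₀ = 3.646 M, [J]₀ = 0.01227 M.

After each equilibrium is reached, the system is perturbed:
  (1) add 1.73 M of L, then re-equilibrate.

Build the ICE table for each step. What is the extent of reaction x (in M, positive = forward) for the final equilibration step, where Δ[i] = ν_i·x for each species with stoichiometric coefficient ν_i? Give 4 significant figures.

x = 4.5617e-04 M

Q₀ = 0.004371 vs Keq = 2.03 ⇒ Q<K, forward
Step 1:
                    G           X           L           J
  Initial     0.03984       1.833       3.646     0.01227
  Change     -0.02442   -0.008141   -0.008141     0.02442
  Equil       0.01542       1.825       3.638     0.03669
  solve Keq expr → x = 0.008141; check Q = 2.03
Then add 1.73 M of L.
Step 2:
                    G           X           L           J
  Initial     0.01542       1.825       5.368     0.03669
  Change    -0.001369 -4.5617e-04 -4.5617e-04    0.001369
  Equil       0.01405       1.824       5.367     0.03806
  solve Keq expr → x = 4.5617e-04; check Q = 2.03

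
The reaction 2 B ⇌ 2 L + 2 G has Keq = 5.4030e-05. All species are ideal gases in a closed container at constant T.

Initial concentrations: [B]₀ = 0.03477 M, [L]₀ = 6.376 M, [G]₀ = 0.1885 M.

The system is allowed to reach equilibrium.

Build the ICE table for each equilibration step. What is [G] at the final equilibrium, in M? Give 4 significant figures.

[G]_eq = 2.6491e-04 M

Q₀ = 1195 vs Keq = 5.4030e-05 ⇒ Q>K, reverse
Step 1:
                  B         L         G
  init      0.03477     6.376    0.1885
  Δ          0.1882   -0.1882   -0.1882
  eq          0.223     6.188 2.6491e-04
  solve Keq expr → x = -0.09412; check Q = 5.4030e-05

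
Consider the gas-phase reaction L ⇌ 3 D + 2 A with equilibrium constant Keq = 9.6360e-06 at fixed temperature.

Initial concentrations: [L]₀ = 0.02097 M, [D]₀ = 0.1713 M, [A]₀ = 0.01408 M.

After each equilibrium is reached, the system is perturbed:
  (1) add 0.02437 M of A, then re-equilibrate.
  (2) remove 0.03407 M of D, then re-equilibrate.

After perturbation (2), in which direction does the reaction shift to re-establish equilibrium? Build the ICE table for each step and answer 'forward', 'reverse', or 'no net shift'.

Q₀ = 4.7520e-05 vs Keq = 9.6360e-06 ⇒ Q>K, reverse
Step 1:
                   L          D          A
  I          0.02097     0.1713    0.01408
  C         0.003309  -0.009928  -0.006619
  E          0.02428     0.1614   0.007461
  solve Keq expr → x = -0.003309; check Q = 9.6360e-06
Then add 0.02437 M of A.
Step 2:
                   L          D          A
  I          0.02428     0.1614    0.03183
  C         0.009908   -0.02972   -0.01982
  E          0.03419     0.1316    0.01202
  solve Keq expr → x = -0.009908; check Q = 9.6360e-06
Then remove 0.03407 M of D.
Step 3:
                   L          D          A
  I          0.03419    0.09758    0.01202
  C        -0.002232   0.006696   0.004464
  E          0.03196     0.1043    0.01648
  solve Keq expr → x = 0.002232; check Q = 9.6360e-06

Direction: forward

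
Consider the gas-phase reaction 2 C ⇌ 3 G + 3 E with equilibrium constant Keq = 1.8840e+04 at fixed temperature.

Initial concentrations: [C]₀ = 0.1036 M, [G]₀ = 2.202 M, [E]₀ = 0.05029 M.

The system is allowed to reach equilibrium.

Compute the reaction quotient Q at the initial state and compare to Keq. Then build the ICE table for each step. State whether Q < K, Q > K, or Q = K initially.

Q₀ = 0.1265; Q < K (proceeds forward)

Q₀ = 0.1265 vs Keq = 1.8840e+04 ⇒ Q<K, forward
Step 1:
                   C          G          E
  Initial     0.1036      2.202    0.05029
  Change     -0.1012     0.1518     0.1518
  Equil      0.00239      2.354     0.2021
  solve Keq expr → x = 0.0506; check Q = 1.8840e+04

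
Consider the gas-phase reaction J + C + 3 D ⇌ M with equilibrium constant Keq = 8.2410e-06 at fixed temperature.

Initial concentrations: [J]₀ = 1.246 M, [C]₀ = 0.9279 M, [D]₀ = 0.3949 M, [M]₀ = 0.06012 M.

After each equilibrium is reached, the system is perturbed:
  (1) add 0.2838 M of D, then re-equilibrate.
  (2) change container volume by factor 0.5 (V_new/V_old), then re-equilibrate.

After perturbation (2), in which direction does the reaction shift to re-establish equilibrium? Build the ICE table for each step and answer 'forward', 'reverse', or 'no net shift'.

Direction: forward

Q₀ = 0.8444 vs Keq = 8.2410e-06 ⇒ Q>K, reverse
Step 1:
                    J           C           D           M
  init          1.246      0.9279      0.3949     0.06012
  Δ           0.06012     0.06012      0.1804    -0.06012
  eq            1.306       0.988      0.5753  2.0244e-06
  solve Keq expr → x = -0.06012; check Q = 8.2410e-06
Then add 0.2838 M of D.
Step 2:
                    J           C           D           M
  init          1.306       0.988      0.8591  2.0244e-06
  Δ       -4.7172e-06 -4.7172e-06 -1.4151e-05  4.7172e-06
  eq            1.306       0.988       0.859  6.7416e-06
  solve Keq expr → x = 4.7172e-06; check Q = 8.2410e-06
Then change container volume by factor 0.5 (V_new/V_old).
Step 3:
                    J           C           D           M
  init          2.612       1.976       1.718  1.3483e-05
  Δ       -2.0198e-04 -2.0198e-04 -6.0594e-04  2.0198e-04
  eq            2.612       1.976       1.717  2.1546e-04
  solve Keq expr → x = 2.0198e-04; check Q = 8.2410e-06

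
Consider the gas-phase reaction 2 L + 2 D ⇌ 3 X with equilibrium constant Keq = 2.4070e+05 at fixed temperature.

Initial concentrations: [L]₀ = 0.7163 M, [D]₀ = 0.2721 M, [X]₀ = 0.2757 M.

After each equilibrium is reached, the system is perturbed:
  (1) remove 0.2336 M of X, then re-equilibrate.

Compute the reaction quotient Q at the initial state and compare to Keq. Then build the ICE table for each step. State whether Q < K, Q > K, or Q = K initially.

Q₀ = 0.5516 vs Keq = 2.4070e+05 ⇒ Q<K, forward
Step 1:
                  L         D         X
  init       0.7163    0.2721    0.2757
  Δ         -0.2695   -0.2695    0.4043
  eq         0.4468  0.002558      0.68
  solve Keq expr → x = 0.1348; check Q = 2.4070e+05
Then remove 0.2336 M of X.
Step 2:
                  L         D         X
  init       0.4468  0.002558    0.4464
  Δ       -0.001186 -0.001186  0.001779
  eq         0.4456  0.001373    0.4482
  solve Keq expr → x = 5.9290e-04; check Q = 2.4070e+05

Q₀ = 0.5516; Q < K (proceeds forward)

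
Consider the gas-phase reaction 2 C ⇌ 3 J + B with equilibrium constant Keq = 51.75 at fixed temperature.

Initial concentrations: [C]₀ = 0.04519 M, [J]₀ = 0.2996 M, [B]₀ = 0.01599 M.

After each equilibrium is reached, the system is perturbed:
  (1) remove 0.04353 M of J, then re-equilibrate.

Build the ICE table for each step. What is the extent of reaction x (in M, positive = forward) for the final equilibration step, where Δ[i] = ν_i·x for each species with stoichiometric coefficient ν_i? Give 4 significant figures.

Q₀ = 0.2106 vs Keq = 51.75 ⇒ Q<K, forward
Step 1:
                   C          J          B
  I          0.04519     0.2996    0.01599
  C         -0.03954    0.05931    0.01977
  E         0.005652     0.3589    0.03576
  solve Keq expr → x = 0.01977; check Q = 51.75
Then remove 0.04353 M of J.
Step 2:
                   C          J          B
  I         0.005652     0.3154    0.03576
  C       -9.3482e-04   0.001402 4.6741e-04
  E         0.004717     0.3168    0.03623
  solve Keq expr → x = 4.6741e-04; check Q = 51.75

x = 4.6741e-04 M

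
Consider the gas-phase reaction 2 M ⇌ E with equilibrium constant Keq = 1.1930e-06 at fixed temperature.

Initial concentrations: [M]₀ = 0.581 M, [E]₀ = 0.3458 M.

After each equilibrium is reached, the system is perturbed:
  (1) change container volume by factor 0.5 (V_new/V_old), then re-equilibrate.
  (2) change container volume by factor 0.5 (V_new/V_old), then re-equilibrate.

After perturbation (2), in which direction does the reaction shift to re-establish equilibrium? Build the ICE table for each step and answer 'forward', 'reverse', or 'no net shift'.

Q₀ = 1.024 vs Keq = 1.1930e-06 ⇒ Q>K, reverse
Step 1:
                   M          E
  Initial      0.581     0.3458
  Change      0.6916    -0.3458
  Equil        1.273 1.9321e-06
  solve Keq expr → x = -0.3458; check Q = 1.1930e-06
Then change container volume by factor 0.5 (V_new/V_old).
Step 2:
                   M          E
  Initial      2.545 3.8641e-06
  Change  -7.7282e-06 3.8641e-06
  Equil        2.545 7.7282e-06
  solve Keq expr → x = 3.8641e-06; check Q = 1.1930e-06
Then change container volume by factor 0.5 (V_new/V_old).
Step 3:
                   M          E
  Initial       5.09 1.5456e-05
  Change  -3.0912e-05 1.5456e-05
  Equil         5.09 3.0912e-05
  solve Keq expr → x = 1.5456e-05; check Q = 1.1930e-06

Direction: forward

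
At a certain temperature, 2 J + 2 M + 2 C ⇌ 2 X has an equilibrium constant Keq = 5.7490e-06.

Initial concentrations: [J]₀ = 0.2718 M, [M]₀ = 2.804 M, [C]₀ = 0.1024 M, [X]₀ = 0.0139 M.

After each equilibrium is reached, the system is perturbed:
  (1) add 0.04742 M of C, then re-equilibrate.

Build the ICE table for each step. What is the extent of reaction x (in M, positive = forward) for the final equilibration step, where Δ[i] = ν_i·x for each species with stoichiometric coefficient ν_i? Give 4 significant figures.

Q₀ = 0.03172 vs Keq = 5.7490e-06 ⇒ Q>K, reverse
Step 1:
                  J         M         C         X
  I          0.2718     2.804    0.1024    0.0139
  C         0.01368   0.01368   0.01368  -0.01368
  E          0.2855     2.818    0.1161 2.2387e-04
  solve Keq expr → x = -0.006838; check Q = 5.7490e-06
Then add 0.04742 M of C.
Step 2:
                  J         M         C         X
  I          0.2855     2.818    0.1635 2.2387e-04
  C       -9.1171e-05 -9.1171e-05 -9.1171e-05 9.1171e-05
  E          0.2854     2.818    0.1634 3.1504e-04
  solve Keq expr → x = 4.5585e-05; check Q = 5.7490e-06

x = 4.5585e-05 M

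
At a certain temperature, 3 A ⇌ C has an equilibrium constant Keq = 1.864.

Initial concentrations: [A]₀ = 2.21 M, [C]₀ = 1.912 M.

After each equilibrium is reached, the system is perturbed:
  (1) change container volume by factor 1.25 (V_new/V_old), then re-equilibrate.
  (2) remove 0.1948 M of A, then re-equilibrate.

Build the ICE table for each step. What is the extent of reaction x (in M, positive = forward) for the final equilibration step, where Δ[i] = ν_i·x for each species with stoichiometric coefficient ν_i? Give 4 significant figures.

x = -0.06115 M

Q₀ = 0.1771 vs Keq = 1.864 ⇒ Q<K, forward
Step 1:
                    A           C
  I              2.21       1.912
  C            -1.139      0.3796
  E             1.071       2.292
  solve Keq expr → x = 0.3796; check Q = 1.864
Then change container volume by factor 1.25 (V_new/V_old).
Step 2:
                    A           C
  I             0.857       1.833
  C            0.1296     -0.0432
  E            0.9866        1.79
  solve Keq expr → x = -0.0432; check Q = 1.864
Then remove 0.1948 M of A.
Step 3:
                    A           C
  I            0.7918        1.79
  C            0.1834    -0.06115
  E            0.9752       1.729
  solve Keq expr → x = -0.06115; check Q = 1.864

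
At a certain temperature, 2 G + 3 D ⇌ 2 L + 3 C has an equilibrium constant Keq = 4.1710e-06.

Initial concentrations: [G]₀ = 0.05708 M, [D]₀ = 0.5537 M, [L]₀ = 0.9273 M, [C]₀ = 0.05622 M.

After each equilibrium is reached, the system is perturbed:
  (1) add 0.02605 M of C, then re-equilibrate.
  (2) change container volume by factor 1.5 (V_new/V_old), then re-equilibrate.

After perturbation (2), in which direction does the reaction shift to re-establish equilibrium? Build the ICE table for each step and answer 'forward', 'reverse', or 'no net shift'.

Direction: no net shift

Q₀ = 0.2763 vs Keq = 4.1710e-06 ⇒ Q>K, reverse
Step 1:
                    G           D           L           C
  Initial     0.05708      0.5537      0.9273     0.05622
  Change      0.03603     0.05405    -0.03603    -0.05405
  Equil       0.09311      0.6077      0.8913     0.00217
  solve Keq expr → x = -0.01802; check Q = 4.1710e-06
Then add 0.02605 M of C.
Step 2:
                    G           D           L           C
  Initial     0.09311      0.6077      0.8913     0.02822
  Change       0.0171     0.02566     -0.0171    -0.02566
  Equil        0.1102      0.6334      0.8742    0.002564
  solve Keq expr → x = -0.008552; check Q = 4.1710e-06
Then change container volume by factor 1.5 (V_new/V_old).
Step 3:
                    G           D           L           C
  Initial     0.07348      0.4223      0.5828    0.001709
  Change            0           0           0           0
  Equil       0.07348      0.4223      0.5828    0.001709
  solve Keq expr → x = 0; check Q = 4.1710e-06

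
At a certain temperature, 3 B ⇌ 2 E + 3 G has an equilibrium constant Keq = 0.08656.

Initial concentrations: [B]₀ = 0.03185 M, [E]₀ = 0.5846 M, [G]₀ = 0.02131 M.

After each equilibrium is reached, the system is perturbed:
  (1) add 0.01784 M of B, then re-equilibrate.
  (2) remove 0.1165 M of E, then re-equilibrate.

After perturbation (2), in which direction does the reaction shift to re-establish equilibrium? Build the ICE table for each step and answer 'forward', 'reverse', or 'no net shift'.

Q₀ = 0.1024 vs Keq = 0.08656 ⇒ Q>K, reverse
Step 1:
                  B         E         G
  Initial   0.03185    0.5846   0.02131
  Change  7.0276e-04 -4.6851e-04 -7.0276e-04
  Equil     0.03255    0.5841   0.02061
  solve Keq expr → x = -2.3425e-04; check Q = 0.08656
Then add 0.01784 M of B.
Step 2:
                  B         E         G
  Initial   0.05039    0.5841   0.02061
  Change  -0.006828  0.004552  0.006828
  Equil     0.04356    0.5887   0.02744
  solve Keq expr → x = 0.002276; check Q = 0.08656
Then remove 0.1165 M of E.
Step 3:
                  B         E         G
  Initial   0.04356    0.4722   0.02744
  Change  -0.002472  0.001648  0.002472
  Equil     0.04109    0.4738   0.02991
  solve Keq expr → x = 8.2402e-04; check Q = 0.08656

Direction: forward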